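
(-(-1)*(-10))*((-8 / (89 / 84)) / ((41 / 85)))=571200 / 3649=156.54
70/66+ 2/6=46/33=1.39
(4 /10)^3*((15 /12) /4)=1 /50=0.02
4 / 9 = 0.44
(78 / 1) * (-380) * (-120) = 3556800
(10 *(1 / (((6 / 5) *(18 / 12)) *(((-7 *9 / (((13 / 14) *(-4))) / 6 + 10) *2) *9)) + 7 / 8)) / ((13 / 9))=1896145 / 312156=6.07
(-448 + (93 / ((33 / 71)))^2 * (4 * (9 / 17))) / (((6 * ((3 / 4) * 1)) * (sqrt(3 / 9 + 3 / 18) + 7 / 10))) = -24286766000 / 18513 + 17347690000 * sqrt(2) / 18513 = 13318.88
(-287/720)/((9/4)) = -287/1620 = -0.18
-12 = -12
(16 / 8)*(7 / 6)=7 / 3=2.33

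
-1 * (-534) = 534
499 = 499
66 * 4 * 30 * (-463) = -3666960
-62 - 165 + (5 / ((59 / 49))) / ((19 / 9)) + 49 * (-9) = -746623 / 1121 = -666.03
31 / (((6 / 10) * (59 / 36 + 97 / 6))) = 1860 / 641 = 2.90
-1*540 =-540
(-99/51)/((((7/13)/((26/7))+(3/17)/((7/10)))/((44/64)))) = -429429/127768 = -3.36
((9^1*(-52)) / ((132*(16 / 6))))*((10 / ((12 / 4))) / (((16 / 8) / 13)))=-2535 / 88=-28.81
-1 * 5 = -5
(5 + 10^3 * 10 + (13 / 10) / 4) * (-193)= -77241109 / 40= -1931027.72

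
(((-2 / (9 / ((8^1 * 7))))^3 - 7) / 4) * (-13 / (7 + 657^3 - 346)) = 18330403 / 826957345464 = 0.00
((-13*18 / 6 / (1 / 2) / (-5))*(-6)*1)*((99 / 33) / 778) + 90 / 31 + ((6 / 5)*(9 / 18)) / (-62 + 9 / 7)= 64894161 / 25625375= 2.53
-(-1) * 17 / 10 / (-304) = -17 / 3040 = -0.01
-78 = -78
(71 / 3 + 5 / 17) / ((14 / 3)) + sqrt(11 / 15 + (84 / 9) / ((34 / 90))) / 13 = sqrt(1654185) / 3315 + 611 / 119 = 5.52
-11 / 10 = -1.10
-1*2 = -2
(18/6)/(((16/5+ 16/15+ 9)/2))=90/199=0.45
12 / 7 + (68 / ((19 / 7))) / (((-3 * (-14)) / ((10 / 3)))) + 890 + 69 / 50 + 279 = 70268843 / 59850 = 1174.08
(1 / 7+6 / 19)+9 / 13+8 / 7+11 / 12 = 66611 / 20748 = 3.21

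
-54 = -54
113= 113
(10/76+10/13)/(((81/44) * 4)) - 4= -155161/40014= -3.88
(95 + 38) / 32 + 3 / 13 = 1825 / 416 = 4.39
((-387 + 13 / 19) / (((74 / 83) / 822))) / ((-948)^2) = -20865785 / 52649076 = -0.40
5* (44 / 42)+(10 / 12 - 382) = -5263 / 14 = -375.93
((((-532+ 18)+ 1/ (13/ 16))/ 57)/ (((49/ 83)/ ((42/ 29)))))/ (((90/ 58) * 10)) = -184426/ 129675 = -1.42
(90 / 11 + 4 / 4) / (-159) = -101 / 1749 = -0.06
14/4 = 7/2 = 3.50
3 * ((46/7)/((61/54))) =7452/427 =17.45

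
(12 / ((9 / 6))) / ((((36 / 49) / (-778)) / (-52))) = 3964688 / 9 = 440520.89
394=394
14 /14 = 1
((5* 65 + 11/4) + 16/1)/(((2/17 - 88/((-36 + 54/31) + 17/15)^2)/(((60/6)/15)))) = 5545775060375/906193308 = 6119.86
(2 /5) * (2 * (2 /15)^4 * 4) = 256 /253125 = 0.00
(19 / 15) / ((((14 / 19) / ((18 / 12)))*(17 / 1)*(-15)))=-361 / 35700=-0.01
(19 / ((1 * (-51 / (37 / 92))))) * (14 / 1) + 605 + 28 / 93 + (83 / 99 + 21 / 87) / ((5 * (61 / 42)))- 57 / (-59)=604.32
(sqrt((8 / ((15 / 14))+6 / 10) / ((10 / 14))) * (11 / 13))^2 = 102487 / 12675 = 8.09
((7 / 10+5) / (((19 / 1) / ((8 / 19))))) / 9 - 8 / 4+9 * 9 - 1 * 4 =21379 / 285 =75.01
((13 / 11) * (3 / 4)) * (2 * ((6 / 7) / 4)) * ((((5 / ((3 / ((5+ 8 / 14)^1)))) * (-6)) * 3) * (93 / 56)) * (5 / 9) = -3536325 / 60368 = -58.58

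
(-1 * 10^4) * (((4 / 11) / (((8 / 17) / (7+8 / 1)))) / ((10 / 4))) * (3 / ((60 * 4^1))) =-6375 / 11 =-579.55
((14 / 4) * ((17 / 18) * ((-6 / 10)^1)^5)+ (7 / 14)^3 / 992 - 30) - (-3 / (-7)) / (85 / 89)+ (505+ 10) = 1429249475427 / 2951200000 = 484.29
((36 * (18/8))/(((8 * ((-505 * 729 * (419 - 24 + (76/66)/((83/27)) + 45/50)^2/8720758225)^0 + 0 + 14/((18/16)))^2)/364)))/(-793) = -45927/1786202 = -0.03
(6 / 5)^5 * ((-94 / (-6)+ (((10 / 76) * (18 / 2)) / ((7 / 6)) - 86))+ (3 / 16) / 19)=-14335866 / 83125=-172.46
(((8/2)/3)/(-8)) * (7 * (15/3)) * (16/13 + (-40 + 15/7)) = 5555/26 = 213.65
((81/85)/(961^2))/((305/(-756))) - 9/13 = -215481333393/311249665025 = -0.69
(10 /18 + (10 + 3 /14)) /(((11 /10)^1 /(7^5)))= 164553.38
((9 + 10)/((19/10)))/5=2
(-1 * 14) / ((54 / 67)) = -469 / 27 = -17.37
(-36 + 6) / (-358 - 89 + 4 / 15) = 450 / 6701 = 0.07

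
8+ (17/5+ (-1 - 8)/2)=69/10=6.90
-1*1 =-1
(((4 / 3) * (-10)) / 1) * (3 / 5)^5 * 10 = -1296 / 125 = -10.37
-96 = -96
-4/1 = -4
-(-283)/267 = 283/267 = 1.06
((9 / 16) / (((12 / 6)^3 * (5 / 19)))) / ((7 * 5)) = 171 / 22400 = 0.01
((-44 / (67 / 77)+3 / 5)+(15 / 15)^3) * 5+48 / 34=-277260 / 1139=-243.42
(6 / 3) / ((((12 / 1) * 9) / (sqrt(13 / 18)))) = 0.02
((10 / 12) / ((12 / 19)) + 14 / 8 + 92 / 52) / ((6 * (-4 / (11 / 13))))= -49819 / 292032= -0.17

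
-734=-734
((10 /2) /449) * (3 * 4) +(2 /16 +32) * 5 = 160.76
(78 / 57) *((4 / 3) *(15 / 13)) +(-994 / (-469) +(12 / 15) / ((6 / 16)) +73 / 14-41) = -7866911 / 267330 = -29.43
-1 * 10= -10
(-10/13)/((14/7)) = -5/13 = -0.38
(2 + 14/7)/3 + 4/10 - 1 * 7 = -79/15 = -5.27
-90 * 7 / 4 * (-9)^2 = -25515 / 2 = -12757.50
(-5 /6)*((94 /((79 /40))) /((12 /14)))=-32900 /711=-46.27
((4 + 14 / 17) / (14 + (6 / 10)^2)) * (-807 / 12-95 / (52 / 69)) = -14350 / 221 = -64.93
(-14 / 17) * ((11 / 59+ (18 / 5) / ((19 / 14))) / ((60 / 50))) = -111391 / 57171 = -1.95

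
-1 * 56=-56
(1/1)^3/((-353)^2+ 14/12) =6/747661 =0.00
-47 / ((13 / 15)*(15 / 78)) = -282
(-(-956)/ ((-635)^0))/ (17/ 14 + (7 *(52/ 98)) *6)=40.68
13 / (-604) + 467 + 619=655931 / 604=1085.98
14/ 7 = 2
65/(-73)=-65/73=-0.89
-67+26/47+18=-2277/47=-48.45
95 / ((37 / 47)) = 4465 / 37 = 120.68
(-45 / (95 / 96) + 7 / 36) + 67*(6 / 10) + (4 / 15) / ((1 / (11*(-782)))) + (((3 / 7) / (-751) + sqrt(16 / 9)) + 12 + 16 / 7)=-8210361371 / 3595788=-2283.33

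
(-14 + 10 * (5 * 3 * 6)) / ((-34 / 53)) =-1381.12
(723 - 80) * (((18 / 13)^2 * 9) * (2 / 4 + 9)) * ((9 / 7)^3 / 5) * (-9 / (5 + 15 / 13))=-58433532273 / 891800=-65523.14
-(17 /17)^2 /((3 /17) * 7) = -17 /21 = -0.81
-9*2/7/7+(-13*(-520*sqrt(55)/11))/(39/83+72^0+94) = -18/49+140270*sqrt(55)/21791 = 47.37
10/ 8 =5/ 4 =1.25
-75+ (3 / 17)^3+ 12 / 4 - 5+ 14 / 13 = -4848780 / 63869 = -75.92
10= 10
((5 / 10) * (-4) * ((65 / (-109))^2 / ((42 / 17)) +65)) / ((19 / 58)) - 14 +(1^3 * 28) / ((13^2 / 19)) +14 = -316111216802 / 801147711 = -394.57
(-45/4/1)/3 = -15/4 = -3.75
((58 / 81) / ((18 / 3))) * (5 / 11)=145 / 2673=0.05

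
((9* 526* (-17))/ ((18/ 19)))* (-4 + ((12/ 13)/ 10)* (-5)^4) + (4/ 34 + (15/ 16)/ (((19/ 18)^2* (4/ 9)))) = -5822233354373/ 1276496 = -4561105.84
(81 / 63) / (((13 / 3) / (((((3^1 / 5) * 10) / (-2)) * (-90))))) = 7290 / 91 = 80.11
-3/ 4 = -0.75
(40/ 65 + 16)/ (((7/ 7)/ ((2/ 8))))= 54/ 13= 4.15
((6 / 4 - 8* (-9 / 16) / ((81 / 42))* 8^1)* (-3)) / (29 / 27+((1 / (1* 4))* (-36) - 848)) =3267 / 46220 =0.07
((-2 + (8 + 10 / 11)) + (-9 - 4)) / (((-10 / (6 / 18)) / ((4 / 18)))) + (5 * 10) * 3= 222817 / 1485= 150.05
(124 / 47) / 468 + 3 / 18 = 1895 / 10998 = 0.17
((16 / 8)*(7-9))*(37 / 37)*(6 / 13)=-24 / 13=-1.85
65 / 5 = 13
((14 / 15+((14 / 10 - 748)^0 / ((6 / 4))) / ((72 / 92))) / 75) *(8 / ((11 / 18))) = 3856 / 12375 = 0.31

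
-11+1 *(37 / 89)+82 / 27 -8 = -37360 / 2403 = -15.55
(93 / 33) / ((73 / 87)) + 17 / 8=5.48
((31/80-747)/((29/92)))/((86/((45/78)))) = -4121301/259376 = -15.89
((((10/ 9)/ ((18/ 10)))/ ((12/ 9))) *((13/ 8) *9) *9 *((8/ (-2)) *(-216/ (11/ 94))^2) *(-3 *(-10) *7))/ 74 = -10551085272000/ 4477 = -2356731130.67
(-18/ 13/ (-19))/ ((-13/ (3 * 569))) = -30726/ 3211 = -9.57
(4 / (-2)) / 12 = -1 / 6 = -0.17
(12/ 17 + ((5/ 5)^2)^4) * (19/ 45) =551/ 765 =0.72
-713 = -713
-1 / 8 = -0.12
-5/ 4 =-1.25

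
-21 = -21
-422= -422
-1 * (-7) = 7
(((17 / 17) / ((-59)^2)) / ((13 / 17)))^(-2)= 2047834009 / 289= 7085930.83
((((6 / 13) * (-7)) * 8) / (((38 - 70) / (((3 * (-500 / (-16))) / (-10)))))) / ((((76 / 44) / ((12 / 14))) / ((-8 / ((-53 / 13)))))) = -7425 / 1007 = -7.37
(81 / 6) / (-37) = -27 / 74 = -0.36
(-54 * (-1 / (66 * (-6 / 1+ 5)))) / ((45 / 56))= -56 / 55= -1.02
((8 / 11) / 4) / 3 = 2 / 33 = 0.06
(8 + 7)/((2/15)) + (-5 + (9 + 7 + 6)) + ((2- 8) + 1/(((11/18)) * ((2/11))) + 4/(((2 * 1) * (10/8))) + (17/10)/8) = 2149/16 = 134.31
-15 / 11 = -1.36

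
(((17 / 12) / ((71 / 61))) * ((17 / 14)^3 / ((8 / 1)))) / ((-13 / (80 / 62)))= -25473905 / 942168864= -0.03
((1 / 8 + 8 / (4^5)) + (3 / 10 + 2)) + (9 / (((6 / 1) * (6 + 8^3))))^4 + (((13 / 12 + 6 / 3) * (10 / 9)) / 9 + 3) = 8136746863430957 / 1399636628893440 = 5.81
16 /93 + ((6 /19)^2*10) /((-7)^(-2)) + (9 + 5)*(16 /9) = 7445672 /100719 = 73.93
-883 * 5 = -4415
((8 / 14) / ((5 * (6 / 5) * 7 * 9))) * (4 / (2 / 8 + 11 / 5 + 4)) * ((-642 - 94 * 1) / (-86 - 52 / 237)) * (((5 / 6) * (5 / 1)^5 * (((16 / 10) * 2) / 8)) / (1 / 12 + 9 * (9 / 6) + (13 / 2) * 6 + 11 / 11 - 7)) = 58144000000 / 324910316367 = 0.18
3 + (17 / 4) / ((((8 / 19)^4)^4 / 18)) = 78393359.30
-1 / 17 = -0.06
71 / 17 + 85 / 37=4072 / 629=6.47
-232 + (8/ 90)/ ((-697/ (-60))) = -485096/ 2091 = -231.99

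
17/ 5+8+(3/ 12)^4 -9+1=4357/ 1280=3.40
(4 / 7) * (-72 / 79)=-288 / 553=-0.52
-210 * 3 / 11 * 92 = -57960 / 11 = -5269.09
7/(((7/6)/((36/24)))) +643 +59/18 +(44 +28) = 13091/18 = 727.28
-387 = -387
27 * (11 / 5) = 297 / 5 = 59.40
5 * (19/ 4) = 95/ 4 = 23.75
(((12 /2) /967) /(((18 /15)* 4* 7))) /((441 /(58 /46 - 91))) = -860 /22885989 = -0.00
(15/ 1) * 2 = 30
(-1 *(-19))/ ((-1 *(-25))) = 19/ 25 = 0.76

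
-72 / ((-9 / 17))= 136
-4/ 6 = -2/ 3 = -0.67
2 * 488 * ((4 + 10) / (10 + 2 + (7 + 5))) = 1708 / 3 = 569.33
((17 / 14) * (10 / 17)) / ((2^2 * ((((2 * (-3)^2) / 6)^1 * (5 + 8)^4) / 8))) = 10 / 599781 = 0.00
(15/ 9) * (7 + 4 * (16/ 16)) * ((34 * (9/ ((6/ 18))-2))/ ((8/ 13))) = 303875/ 12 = 25322.92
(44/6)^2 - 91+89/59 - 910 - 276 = -648730/531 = -1221.71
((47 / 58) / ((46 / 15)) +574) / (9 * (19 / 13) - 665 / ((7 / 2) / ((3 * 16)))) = -19917781 / 315861852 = -0.06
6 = 6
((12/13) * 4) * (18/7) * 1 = 864/91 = 9.49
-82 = -82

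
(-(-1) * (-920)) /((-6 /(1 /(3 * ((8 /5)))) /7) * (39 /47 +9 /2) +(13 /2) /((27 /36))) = 2270100 /32723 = 69.37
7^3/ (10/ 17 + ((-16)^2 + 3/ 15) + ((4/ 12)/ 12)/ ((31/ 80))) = 8134245/ 6091433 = 1.34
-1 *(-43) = 43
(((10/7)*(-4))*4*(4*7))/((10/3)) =-192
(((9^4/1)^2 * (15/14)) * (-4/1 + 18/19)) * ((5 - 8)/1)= 56175970905/133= 422375721.09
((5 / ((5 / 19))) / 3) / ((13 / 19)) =361 / 39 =9.26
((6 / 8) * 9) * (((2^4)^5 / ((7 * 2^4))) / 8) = 55296 / 7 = 7899.43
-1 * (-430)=430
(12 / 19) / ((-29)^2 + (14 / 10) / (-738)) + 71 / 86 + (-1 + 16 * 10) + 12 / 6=820583208789 / 5070764422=161.83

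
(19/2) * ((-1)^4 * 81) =1539/2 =769.50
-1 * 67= -67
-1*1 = -1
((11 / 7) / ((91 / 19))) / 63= 209 / 40131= 0.01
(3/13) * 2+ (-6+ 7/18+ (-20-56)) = -18989/234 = -81.15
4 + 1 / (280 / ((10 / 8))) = 897 / 224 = 4.00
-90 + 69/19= -1641/19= -86.37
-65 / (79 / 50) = -3250 / 79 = -41.14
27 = 27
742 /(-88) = -371 /44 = -8.43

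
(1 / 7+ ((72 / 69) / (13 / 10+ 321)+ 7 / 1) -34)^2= 194172296823184 / 269260323409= 721.13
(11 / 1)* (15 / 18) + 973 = 5893 / 6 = 982.17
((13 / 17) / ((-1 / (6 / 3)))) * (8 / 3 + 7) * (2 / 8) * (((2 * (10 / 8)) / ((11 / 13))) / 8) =-24505 / 17952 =-1.37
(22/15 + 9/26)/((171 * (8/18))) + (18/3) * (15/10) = 267467/29640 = 9.02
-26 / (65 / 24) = -48 / 5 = -9.60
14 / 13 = 1.08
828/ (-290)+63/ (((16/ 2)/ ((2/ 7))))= -351/ 580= -0.61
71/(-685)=-71/685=-0.10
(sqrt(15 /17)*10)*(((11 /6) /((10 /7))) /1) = 77*sqrt(255) /102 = 12.05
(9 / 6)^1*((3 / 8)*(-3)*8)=-27 / 2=-13.50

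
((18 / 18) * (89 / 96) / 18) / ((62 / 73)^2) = 474281 / 6642432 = 0.07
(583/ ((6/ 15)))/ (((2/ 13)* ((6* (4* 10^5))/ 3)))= 7579/ 640000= 0.01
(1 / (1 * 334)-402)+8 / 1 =-131595 / 334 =-394.00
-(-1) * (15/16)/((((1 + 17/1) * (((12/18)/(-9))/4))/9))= -405/16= -25.31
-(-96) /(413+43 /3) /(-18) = -8 /641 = -0.01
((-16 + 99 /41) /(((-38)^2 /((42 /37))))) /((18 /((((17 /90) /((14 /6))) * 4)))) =-9469 /49287330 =-0.00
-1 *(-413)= 413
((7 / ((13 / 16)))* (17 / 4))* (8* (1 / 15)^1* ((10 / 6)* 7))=26656 / 117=227.83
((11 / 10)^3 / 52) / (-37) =-1331 / 1924000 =-0.00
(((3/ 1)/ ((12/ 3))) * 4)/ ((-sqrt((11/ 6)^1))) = -3 * sqrt(66)/ 11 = -2.22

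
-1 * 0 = 0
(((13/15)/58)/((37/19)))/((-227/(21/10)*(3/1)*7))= -247/73071300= -0.00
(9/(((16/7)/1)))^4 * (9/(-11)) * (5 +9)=-992436543/360448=-2753.34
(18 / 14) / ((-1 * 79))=-9 / 553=-0.02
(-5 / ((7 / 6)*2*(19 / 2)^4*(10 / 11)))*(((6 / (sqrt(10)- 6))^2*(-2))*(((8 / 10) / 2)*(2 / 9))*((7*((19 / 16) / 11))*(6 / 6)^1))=48 / (34295*(6- sqrt(10))^2)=0.00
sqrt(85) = 9.22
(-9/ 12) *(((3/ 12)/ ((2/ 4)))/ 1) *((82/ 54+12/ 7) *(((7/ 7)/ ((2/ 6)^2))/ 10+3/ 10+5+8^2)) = -23829/ 280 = -85.10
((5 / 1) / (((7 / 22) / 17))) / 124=935 / 434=2.15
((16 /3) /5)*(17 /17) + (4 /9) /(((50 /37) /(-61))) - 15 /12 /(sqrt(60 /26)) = -19.82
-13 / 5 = -2.60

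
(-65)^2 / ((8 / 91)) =384475 / 8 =48059.38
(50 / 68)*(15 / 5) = 75 / 34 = 2.21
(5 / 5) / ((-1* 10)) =-1 / 10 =-0.10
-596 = -596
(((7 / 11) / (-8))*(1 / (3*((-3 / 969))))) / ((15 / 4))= 2261 / 990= 2.28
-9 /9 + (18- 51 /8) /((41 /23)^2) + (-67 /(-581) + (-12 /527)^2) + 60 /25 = 56138928217109 /10849883314760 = 5.17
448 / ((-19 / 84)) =-37632 / 19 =-1980.63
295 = 295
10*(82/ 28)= 205/ 7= 29.29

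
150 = 150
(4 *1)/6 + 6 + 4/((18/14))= 88/9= 9.78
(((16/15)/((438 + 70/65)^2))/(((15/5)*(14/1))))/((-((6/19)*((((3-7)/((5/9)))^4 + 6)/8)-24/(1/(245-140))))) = 401375/7354144989127377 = 0.00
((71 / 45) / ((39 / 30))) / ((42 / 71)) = 5041 / 2457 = 2.05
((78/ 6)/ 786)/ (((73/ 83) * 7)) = 0.00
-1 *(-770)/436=385/218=1.77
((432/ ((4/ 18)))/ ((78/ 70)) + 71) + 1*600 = 31403/ 13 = 2415.62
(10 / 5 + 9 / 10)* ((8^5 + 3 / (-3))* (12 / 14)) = 407247 / 5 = 81449.40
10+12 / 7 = 82 / 7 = 11.71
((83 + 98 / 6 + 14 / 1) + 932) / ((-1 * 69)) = -3136 / 207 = -15.15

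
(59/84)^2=3481/7056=0.49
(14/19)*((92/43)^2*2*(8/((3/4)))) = 71.96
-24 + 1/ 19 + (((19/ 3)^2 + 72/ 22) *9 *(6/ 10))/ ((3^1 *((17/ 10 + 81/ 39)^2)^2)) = -286229402237805/ 12147090149249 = -23.56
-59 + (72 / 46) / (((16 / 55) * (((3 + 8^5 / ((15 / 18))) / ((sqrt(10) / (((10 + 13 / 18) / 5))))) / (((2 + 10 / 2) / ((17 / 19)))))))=-59 + 235125 * sqrt(10) / 471040046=-59.00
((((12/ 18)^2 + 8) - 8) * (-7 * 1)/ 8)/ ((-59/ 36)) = 14/ 59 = 0.24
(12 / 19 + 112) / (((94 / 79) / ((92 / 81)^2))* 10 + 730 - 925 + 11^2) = -357730960 / 205737719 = -1.74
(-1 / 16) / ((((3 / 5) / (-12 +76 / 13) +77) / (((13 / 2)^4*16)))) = -714025 / 30761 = -23.21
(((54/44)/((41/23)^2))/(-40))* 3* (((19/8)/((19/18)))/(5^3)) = -385641/739640000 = -0.00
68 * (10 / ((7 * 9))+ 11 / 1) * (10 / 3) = 478040 / 189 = 2529.31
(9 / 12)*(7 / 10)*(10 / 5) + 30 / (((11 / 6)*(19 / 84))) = 306789 / 4180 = 73.39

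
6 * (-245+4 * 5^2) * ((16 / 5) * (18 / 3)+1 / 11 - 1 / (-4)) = -374013 / 22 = -17000.59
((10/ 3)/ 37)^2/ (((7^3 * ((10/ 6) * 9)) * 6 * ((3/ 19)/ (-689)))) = -0.00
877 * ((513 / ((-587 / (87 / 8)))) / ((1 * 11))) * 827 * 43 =-1391906863107 / 51656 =-26945695.82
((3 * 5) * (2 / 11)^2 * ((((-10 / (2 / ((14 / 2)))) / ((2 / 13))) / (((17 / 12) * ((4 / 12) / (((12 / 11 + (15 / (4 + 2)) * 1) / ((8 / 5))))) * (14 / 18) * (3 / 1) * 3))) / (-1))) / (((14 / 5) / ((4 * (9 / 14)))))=155975625 / 2217446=70.34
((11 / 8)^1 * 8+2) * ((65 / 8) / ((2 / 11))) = 9295 / 16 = 580.94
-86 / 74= -43 / 37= -1.16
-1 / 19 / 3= -0.02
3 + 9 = 12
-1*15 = -15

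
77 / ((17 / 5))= 22.65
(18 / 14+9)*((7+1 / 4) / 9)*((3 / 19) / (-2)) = -87 / 133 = -0.65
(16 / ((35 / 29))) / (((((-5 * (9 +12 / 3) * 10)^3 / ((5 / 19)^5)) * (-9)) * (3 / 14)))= 116 / 3671992914525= 0.00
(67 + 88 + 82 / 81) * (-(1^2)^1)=-12637 / 81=-156.01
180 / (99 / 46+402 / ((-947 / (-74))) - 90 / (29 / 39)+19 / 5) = -1136968200 / 528497093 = -2.15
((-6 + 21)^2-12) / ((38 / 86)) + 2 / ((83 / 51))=762135 / 1577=483.28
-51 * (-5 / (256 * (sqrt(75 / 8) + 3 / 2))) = -255 / 1216 + 425 * sqrt(6) / 2432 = 0.22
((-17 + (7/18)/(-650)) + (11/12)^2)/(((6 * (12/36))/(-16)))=129.28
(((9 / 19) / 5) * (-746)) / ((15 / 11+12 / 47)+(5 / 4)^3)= -19.79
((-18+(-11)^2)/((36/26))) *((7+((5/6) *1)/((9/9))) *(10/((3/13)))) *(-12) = -8181290/27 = -303010.74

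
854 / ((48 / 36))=640.50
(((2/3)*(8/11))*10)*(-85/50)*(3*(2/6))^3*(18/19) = -1632/209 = -7.81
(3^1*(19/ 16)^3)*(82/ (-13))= -843657/ 26624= -31.69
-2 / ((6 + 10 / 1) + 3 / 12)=-0.12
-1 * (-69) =69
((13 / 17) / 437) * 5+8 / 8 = 7494 / 7429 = 1.01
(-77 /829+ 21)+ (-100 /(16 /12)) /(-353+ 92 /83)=511376249 /24212603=21.12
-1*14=-14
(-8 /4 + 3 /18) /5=-11 /30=-0.37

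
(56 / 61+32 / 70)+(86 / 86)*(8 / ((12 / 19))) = 89938 / 6405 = 14.04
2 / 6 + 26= 79 / 3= 26.33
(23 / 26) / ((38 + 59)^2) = 23 / 244634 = 0.00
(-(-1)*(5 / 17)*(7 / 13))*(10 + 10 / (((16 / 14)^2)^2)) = 1136975 / 452608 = 2.51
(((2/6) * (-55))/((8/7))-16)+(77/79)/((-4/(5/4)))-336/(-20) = -294757/18960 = -15.55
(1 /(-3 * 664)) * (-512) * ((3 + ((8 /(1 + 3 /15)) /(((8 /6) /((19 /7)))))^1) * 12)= 29696 /581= 51.11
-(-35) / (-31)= -35 / 31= -1.13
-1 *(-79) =79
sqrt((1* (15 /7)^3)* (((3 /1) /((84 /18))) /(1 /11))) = 45* sqrt(330) /98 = 8.34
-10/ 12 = -0.83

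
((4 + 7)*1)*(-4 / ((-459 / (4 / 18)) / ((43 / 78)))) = 1892 / 161109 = 0.01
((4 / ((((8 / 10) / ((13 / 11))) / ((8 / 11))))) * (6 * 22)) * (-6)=-37440 / 11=-3403.64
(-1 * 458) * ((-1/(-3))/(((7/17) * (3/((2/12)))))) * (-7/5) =3893/135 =28.84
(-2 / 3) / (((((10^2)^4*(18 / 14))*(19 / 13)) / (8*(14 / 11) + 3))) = -2639 / 56430000000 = -0.00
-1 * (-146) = 146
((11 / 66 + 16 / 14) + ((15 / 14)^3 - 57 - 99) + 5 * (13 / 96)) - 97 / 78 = -65933425 / 428064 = -154.03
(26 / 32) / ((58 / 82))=1.15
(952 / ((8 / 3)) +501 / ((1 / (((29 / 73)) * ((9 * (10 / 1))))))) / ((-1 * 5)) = -1333671 / 365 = -3653.89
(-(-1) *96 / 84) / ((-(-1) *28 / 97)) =194 / 49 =3.96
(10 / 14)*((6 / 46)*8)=120 / 161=0.75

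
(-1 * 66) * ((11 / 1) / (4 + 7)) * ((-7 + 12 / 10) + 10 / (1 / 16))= -50886 / 5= -10177.20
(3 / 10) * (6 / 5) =0.36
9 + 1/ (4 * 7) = 253/ 28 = 9.04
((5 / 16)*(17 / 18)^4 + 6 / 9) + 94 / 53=239363401 / 89019648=2.69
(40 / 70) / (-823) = -4 / 5761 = -0.00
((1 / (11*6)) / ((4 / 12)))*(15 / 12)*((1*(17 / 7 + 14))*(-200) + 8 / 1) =-14340 / 77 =-186.23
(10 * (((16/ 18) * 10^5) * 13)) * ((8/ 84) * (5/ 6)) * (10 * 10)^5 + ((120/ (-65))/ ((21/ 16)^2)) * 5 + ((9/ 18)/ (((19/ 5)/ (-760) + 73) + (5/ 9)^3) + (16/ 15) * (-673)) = 3605672797999715661658479404/ 393157014705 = 9171075837741781.19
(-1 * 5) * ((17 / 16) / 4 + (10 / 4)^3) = -5085 / 64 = -79.45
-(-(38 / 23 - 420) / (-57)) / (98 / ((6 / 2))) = 0.22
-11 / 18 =-0.61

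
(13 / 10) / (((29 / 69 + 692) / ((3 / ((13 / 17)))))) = 3519 / 477770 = 0.01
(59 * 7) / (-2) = -413 / 2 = -206.50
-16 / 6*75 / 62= -3.23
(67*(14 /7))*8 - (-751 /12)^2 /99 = 14718431 /14256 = 1032.44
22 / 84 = 11 / 42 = 0.26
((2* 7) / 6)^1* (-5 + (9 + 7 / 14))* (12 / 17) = 126 / 17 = 7.41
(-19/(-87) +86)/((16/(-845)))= -6338345/1392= -4553.41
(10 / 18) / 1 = 5 / 9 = 0.56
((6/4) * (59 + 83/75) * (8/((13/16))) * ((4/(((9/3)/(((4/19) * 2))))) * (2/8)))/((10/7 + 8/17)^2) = 8171236864/236545725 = 34.54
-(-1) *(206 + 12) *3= 654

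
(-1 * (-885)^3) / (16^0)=693154125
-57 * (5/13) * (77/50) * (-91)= 30723/10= 3072.30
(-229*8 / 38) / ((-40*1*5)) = 229 / 950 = 0.24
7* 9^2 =567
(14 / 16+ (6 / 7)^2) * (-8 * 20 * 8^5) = -413532160 / 49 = -8439431.84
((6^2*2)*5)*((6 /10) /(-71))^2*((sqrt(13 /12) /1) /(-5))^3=-117*sqrt(39) /3150625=-0.00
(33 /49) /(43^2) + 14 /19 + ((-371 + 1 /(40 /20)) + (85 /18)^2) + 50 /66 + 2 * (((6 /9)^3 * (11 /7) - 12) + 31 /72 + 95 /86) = -1124890325459 /3067568658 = -366.70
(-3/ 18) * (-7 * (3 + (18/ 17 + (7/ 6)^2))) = 23219/ 3672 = 6.32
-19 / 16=-1.19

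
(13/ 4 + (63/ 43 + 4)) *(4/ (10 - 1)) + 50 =20849/ 387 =53.87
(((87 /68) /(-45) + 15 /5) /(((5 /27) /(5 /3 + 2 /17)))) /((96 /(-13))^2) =46613749 /88780800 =0.53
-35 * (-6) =210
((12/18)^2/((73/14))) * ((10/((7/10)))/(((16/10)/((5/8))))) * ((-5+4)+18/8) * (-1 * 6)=-3125/876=-3.57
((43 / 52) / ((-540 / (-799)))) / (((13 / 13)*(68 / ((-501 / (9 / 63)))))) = -2362549 / 37440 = -63.10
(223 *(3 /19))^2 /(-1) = -447561 /361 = -1239.78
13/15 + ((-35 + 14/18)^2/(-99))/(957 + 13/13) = 1491601/1745955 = 0.85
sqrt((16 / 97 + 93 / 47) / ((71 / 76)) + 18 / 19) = sqrt(122624290513874) / 6150091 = 1.80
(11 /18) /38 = 11 /684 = 0.02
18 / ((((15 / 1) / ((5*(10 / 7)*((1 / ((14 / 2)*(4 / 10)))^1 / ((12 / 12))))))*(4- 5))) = -3.06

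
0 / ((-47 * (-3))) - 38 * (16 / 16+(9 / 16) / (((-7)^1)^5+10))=-1702039 / 44792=-38.00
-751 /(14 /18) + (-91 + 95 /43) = -317363 /301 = -1054.36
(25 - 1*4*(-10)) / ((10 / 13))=169 / 2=84.50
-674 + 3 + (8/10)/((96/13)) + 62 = -73067/120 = -608.89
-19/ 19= -1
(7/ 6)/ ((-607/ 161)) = -1127/ 3642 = -0.31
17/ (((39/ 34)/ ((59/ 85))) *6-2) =1003/ 467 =2.15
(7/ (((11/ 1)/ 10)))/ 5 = 14/ 11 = 1.27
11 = 11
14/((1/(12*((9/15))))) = 504/5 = 100.80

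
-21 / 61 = -0.34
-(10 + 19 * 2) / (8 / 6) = -36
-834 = -834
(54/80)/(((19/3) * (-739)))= -0.00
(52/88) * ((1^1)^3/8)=13/176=0.07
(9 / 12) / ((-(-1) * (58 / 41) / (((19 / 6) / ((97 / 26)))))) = 10127 / 22504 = 0.45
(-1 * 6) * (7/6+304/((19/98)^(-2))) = -181423/2401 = -75.56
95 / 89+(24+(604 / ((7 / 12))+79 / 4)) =1080.25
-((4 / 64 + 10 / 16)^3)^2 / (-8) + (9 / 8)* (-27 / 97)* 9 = -36519929975 / 13019119616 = -2.81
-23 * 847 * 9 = -175329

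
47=47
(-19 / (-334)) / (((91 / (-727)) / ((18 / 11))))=-0.74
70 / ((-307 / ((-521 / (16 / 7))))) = 127645 / 2456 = 51.97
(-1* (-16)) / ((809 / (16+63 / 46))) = 6392 / 18607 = 0.34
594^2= 352836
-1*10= -10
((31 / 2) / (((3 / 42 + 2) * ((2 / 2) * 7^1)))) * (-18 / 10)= -279 / 145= -1.92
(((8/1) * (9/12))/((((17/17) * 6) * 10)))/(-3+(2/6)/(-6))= -9/275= -0.03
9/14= 0.64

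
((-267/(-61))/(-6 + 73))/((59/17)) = 4539/241133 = 0.02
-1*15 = -15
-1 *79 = -79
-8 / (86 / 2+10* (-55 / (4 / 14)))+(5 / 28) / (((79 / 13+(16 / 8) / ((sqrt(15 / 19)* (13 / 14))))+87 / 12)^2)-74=-68942303971463970 / 931720265687309-160617600* sqrt(285) / 6930969032743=-74.00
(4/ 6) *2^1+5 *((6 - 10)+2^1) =-26/ 3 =-8.67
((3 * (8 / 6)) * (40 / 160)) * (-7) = -7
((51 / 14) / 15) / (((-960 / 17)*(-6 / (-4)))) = -289 / 100800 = -0.00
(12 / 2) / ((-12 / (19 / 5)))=-19 / 10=-1.90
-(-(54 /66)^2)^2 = -6561 /14641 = -0.45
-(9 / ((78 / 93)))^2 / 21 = -25947 / 4732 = -5.48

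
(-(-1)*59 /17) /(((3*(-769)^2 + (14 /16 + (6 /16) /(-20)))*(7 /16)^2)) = 2416640 /236449896361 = 0.00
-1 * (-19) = 19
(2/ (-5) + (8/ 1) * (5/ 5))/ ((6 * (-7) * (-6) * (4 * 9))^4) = 19/ 16933712219504640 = 0.00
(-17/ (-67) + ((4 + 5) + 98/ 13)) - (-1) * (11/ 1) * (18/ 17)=421100/ 14807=28.44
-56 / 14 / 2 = -2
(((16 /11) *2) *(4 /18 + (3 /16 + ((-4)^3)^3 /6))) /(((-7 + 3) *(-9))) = -6291397 /1782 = -3530.53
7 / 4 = 1.75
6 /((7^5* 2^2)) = 3 /33614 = 0.00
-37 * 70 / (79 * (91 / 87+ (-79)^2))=-112665 / 21450791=-0.01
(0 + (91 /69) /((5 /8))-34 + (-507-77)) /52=-106241 /8970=-11.84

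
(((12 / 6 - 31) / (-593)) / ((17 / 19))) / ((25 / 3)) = 1653 / 252025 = 0.01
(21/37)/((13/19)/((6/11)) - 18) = -0.03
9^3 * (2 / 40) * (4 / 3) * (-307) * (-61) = 4550661 / 5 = 910132.20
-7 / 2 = -3.50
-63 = -63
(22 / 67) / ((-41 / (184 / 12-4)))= -748 / 8241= -0.09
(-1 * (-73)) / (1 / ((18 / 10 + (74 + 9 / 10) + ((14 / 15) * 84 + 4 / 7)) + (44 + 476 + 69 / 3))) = 3570211 / 70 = 51003.01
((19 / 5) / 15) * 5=19 / 15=1.27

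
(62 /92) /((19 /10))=155 /437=0.35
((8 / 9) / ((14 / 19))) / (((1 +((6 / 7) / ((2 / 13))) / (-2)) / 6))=-304 / 75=-4.05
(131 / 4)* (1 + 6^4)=169907 / 4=42476.75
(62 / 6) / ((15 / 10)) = 62 / 9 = 6.89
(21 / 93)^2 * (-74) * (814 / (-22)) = 134162 / 961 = 139.61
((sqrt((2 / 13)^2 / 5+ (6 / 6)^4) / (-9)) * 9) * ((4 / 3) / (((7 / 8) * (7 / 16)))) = -3.49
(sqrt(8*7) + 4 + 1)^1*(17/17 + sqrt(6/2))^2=(1 + sqrt(3))^2*(5 + 2*sqrt(14))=93.18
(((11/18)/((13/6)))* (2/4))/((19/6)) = 11/247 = 0.04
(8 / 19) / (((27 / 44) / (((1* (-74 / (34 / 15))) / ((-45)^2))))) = -13024 / 1177335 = -0.01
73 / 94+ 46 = 4397 / 94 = 46.78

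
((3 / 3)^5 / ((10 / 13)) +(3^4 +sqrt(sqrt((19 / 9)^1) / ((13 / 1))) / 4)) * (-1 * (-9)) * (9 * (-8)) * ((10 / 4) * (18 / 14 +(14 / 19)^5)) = -3473096835834 / 17332693 - 3516703965 * 19^(1 / 4) * sqrt(39) / 225325009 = -200581.87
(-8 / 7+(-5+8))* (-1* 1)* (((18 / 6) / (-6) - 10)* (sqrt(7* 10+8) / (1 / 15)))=2583.29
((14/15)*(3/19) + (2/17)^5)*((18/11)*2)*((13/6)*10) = 3101441928/296750113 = 10.45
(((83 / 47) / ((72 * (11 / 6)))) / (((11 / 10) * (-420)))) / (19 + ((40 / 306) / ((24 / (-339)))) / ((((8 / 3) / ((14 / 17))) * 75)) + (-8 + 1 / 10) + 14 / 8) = -119935 / 53189720507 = -0.00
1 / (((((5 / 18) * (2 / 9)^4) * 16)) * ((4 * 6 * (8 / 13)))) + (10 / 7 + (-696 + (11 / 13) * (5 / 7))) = -2563379971 / 3727360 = -687.72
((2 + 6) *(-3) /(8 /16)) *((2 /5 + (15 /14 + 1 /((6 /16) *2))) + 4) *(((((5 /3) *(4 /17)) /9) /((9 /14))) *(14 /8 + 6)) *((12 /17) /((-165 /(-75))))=-14175680 /257499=-55.05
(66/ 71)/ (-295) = -66/ 20945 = -0.00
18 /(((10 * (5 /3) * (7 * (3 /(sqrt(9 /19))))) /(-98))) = -3.47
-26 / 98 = -13 / 49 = -0.27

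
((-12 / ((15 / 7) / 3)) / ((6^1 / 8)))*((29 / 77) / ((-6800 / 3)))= 87 / 23375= 0.00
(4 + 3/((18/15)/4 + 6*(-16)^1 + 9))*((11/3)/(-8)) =-2101/1156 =-1.82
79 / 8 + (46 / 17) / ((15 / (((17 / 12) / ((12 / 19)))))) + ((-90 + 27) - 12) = -34949 / 540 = -64.72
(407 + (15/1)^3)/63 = 3782/63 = 60.03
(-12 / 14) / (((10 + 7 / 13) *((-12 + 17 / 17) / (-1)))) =-78 / 10549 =-0.01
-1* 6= -6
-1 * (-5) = 5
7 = 7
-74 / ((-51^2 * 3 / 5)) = 370 / 7803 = 0.05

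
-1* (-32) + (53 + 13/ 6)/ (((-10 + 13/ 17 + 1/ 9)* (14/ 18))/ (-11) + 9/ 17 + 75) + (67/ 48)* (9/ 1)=52252535/ 1153816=45.29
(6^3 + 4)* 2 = 440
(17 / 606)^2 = 289 / 367236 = 0.00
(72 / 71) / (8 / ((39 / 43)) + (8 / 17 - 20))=-11934 / 126025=-0.09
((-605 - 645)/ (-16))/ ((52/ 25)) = 15625/ 416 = 37.56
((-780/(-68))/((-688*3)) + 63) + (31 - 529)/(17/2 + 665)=326932495/5251504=62.26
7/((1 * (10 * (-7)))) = -1/10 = -0.10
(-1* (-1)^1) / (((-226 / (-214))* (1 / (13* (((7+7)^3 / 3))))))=3816904 / 339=11259.30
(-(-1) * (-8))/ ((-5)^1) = 8/ 5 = 1.60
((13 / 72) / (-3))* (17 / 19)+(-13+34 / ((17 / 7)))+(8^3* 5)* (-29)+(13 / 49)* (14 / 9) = -2132727683 / 28728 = -74238.64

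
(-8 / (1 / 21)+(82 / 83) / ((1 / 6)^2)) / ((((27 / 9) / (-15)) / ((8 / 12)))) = 36640 / 83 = 441.45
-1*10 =-10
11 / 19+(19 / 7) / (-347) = 26358 / 46151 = 0.57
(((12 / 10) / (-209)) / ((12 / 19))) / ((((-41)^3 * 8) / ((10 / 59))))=1 / 357837832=0.00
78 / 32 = 39 / 16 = 2.44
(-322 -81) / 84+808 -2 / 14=67457 / 84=803.06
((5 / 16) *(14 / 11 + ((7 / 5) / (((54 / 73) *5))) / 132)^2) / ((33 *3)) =51670290721 / 10060060032000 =0.01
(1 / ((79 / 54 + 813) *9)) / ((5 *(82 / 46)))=138 / 9016105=0.00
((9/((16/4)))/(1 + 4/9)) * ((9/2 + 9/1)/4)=2187/416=5.26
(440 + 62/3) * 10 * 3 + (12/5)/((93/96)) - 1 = 2142329/155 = 13821.48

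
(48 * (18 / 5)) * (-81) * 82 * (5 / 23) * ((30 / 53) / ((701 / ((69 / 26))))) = -258240960 / 482989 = -534.67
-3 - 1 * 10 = -13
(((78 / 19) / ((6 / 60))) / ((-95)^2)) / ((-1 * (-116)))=39 / 994555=0.00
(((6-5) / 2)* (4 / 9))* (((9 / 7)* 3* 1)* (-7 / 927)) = -2 / 309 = -0.01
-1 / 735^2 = -1 / 540225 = -0.00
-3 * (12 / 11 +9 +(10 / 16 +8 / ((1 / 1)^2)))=-4941 / 88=-56.15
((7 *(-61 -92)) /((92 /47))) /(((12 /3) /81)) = -4077297 /368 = -11079.61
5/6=0.83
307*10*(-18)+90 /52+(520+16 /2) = -1422987 /26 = -54730.27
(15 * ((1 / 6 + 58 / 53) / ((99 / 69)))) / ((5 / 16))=73784 / 1749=42.19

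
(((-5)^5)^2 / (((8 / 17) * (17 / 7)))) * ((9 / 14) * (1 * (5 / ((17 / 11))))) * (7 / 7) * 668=11871696920.96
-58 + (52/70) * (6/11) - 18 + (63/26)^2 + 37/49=-125648013/1821820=-68.97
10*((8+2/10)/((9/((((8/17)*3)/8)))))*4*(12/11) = 1312/187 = 7.02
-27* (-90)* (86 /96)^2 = 249615 /128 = 1950.12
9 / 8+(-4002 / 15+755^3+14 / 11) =430368610.60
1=1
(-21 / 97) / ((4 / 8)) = -42 / 97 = -0.43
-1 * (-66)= 66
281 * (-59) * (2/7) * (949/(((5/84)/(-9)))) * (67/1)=227694792312/5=45538958462.40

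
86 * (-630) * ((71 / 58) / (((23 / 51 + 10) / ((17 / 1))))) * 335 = -558639008550 / 15457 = -36141489.85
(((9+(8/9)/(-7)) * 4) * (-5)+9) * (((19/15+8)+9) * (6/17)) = -5815924/5355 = -1086.07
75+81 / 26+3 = 2109 / 26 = 81.12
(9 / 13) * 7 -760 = -9817 / 13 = -755.15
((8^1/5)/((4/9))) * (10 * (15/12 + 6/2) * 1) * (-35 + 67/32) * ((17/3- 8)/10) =375921/320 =1174.75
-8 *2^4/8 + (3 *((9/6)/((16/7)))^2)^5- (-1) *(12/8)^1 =-10.90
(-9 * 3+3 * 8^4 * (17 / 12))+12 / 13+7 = 226056 / 13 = 17388.92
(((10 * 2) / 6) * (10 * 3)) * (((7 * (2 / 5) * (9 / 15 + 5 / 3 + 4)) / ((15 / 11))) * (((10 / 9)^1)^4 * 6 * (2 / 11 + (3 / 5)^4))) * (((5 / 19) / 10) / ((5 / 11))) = 1983559424 / 9349425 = 212.16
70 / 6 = 35 / 3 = 11.67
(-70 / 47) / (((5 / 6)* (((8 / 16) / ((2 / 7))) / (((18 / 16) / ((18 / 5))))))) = -15 / 47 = -0.32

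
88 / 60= 22 / 15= 1.47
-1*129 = -129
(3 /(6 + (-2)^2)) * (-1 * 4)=-6 /5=-1.20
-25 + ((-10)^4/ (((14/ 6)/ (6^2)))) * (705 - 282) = 456839825/ 7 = 65262832.14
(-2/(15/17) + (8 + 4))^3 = 3112136/3375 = 922.11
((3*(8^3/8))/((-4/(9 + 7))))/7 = -109.71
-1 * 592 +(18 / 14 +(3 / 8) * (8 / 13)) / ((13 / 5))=-699646 / 1183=-591.42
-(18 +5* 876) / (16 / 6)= -6597 / 4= -1649.25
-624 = -624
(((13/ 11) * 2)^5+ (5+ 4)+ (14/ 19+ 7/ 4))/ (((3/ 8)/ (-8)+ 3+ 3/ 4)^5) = 280134436618502144/ 2288014417702566333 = 0.12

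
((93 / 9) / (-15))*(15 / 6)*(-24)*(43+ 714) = 93868 / 3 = 31289.33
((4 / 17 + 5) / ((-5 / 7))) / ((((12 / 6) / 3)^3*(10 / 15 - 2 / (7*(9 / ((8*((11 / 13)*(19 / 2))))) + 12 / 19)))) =2517543 / 58480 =43.05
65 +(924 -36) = 953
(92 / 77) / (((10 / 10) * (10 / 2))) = 92 / 385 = 0.24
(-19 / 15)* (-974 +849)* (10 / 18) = 2375 / 27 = 87.96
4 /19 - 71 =-1345 /19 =-70.79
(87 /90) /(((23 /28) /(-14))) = -5684 /345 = -16.48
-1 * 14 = -14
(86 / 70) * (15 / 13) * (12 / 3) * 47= 24252 / 91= 266.51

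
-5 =-5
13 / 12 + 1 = 25 / 12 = 2.08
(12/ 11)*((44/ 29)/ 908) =12/ 6583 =0.00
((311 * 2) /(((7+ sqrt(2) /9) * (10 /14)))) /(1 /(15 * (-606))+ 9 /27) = 4488129324 /12016043 - 71240148 * sqrt(2) /12016043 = 365.13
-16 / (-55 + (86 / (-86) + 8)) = 1 / 3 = 0.33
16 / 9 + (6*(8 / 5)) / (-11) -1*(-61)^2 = -1841447 / 495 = -3720.09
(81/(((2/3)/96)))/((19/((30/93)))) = 198.03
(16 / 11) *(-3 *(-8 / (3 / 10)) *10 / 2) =6400 / 11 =581.82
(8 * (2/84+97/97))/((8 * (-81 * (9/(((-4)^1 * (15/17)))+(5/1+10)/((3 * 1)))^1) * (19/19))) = -430/83349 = -0.01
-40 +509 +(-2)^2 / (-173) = 81133 / 173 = 468.98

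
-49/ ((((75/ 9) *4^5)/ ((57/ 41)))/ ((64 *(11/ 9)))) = -10241/ 16400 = -0.62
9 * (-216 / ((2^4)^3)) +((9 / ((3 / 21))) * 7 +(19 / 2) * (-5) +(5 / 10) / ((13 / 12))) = 2619049 / 6656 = 393.49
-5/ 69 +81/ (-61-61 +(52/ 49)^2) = -14870279/ 20025042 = -0.74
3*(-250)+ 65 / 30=-4487 / 6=-747.83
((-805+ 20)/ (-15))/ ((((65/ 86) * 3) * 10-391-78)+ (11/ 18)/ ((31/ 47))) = -1255686/ 10686905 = -0.12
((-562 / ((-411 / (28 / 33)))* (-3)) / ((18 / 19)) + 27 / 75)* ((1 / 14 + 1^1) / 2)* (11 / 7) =-3371099 / 1208340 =-2.79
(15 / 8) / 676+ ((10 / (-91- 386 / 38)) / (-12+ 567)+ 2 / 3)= 0.67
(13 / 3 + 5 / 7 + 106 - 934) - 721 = -1543.95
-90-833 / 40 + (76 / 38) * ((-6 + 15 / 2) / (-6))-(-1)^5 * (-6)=-4693 / 40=-117.32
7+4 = 11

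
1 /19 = 0.05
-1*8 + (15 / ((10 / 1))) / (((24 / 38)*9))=-557 / 72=-7.74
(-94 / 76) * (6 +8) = -17.32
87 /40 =2.18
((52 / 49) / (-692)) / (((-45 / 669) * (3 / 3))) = 0.02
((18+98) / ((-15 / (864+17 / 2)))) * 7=-141694 / 3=-47231.33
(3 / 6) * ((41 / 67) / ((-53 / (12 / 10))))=-0.01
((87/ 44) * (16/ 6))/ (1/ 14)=812/ 11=73.82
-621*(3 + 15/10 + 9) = -16767/2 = -8383.50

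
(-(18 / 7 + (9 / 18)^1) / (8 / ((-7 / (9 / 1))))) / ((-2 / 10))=-215 / 144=-1.49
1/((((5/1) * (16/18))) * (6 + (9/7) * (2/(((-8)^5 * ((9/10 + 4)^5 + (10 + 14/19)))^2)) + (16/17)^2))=34632317962247665621187100672/1059874090655484160975153449325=0.03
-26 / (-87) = 26 / 87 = 0.30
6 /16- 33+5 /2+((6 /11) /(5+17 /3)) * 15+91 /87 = -433513 /15312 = -28.31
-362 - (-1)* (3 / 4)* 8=-356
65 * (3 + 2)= 325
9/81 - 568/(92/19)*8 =-194233/207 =-938.32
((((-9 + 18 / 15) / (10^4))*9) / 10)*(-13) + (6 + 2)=4004563 / 500000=8.01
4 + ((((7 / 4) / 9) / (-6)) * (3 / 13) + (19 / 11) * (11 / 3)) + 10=19025 / 936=20.33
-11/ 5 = -2.20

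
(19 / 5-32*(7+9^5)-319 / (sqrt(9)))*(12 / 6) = -56696836 / 15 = -3779789.07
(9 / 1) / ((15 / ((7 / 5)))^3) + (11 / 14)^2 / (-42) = -949433 / 128625000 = -0.01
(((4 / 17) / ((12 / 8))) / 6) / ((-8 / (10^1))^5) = -0.08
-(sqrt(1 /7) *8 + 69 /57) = -8 *sqrt(7) /7 - 23 /19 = -4.23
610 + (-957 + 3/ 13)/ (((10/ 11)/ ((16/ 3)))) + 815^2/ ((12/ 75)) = 1078064833/ 260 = 4146403.20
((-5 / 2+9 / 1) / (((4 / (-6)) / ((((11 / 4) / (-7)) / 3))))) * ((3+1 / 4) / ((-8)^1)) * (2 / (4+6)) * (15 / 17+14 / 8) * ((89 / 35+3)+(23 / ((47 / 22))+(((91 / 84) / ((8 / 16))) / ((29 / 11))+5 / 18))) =-4.75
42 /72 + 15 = 187 /12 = 15.58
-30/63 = -10/21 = -0.48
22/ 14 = 11/ 7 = 1.57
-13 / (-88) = 0.15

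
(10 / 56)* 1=5 / 28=0.18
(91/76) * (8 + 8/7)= 208/19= 10.95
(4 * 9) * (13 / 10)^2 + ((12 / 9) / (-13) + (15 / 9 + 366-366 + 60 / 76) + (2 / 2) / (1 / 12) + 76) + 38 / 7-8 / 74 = 750950449 / 4797975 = 156.51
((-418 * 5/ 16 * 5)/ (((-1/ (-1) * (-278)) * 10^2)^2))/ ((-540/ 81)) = 627/ 4946176000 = 0.00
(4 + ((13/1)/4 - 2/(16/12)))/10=23/40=0.58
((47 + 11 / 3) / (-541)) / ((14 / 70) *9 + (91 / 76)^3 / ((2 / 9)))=-667243520 / 67861302849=-0.01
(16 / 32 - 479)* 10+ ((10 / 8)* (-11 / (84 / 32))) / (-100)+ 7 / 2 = -4781.45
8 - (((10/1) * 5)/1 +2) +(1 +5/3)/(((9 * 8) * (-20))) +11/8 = -46037/1080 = -42.63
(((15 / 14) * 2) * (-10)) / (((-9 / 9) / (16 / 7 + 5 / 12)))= 5675 / 98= 57.91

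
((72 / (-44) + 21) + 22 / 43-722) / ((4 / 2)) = -332105 / 946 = -351.06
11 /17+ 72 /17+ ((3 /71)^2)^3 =10632323577836 /2177704826657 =4.88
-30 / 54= -5 / 9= -0.56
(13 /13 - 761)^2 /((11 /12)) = 6931200 /11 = 630109.09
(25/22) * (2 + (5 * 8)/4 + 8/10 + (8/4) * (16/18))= 1640/99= 16.57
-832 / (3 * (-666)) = 416 / 999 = 0.42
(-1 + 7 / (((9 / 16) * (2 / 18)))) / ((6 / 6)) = 111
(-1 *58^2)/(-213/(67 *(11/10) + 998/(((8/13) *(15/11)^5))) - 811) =4267575738668/1029482874557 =4.15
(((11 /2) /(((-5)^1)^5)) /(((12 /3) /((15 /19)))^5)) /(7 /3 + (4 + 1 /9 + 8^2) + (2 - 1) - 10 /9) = -8019 /1069991708672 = -0.00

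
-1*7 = -7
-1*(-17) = 17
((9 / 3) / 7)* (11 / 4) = 33 / 28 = 1.18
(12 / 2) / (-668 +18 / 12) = -12 / 1333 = -0.01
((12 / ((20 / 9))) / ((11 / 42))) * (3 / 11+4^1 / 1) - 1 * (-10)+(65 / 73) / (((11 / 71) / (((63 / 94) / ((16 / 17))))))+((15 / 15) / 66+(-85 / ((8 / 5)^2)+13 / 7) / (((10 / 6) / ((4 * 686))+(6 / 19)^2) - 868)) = 52547138732327096747 / 513960108890125920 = 102.24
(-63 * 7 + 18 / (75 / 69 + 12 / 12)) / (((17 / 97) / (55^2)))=-1014957075 / 136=-7462919.67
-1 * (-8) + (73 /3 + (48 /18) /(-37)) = 3581 /111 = 32.26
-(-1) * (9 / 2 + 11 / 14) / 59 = 37 / 413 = 0.09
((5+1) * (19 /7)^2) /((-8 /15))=-16245 /196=-82.88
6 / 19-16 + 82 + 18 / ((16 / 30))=100.07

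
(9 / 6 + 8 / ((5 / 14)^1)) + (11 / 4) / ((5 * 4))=1923 / 80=24.04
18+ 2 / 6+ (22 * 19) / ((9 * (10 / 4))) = 1661 / 45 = 36.91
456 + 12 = 468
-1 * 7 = -7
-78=-78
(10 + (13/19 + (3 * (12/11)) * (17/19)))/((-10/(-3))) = 1707/418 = 4.08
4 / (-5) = -4 / 5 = -0.80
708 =708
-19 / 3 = -6.33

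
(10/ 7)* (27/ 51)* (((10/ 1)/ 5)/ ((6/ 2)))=60/ 119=0.50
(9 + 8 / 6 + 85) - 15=80.33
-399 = -399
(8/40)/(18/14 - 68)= -7/2335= -0.00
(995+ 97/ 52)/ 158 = 51837/ 8216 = 6.31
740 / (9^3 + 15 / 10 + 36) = 1480 / 1533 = 0.97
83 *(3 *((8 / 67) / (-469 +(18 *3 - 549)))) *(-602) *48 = 14390208 / 16147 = 891.20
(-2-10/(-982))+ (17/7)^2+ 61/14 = 397709/48118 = 8.27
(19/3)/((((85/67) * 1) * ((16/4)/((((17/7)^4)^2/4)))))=377.55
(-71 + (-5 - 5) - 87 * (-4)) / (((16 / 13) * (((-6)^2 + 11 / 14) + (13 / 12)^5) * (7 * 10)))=26990496 / 333366455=0.08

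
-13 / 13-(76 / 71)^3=-796887 / 357911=-2.23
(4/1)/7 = 4/7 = 0.57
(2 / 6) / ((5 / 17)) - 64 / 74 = 149 / 555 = 0.27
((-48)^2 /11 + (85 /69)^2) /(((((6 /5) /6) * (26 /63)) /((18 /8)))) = 3480377985 /605176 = 5751.02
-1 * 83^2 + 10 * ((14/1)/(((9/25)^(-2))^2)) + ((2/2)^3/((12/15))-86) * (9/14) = -6941.13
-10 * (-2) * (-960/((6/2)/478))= -3059200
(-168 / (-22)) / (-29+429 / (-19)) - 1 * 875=-336932 / 385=-875.15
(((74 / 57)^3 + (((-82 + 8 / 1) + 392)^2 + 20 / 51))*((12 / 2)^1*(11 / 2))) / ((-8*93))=-437765475499 / 97596711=-4485.45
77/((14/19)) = 209/2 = 104.50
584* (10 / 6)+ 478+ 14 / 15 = 1452.27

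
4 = 4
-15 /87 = -5 /29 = -0.17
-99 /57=-33 /19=-1.74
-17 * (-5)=85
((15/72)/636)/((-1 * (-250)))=1/763200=0.00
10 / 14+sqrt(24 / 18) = 5 / 7+2 * sqrt(3) / 3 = 1.87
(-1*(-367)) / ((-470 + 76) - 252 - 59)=-367 / 705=-0.52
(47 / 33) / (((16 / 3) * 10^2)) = 0.00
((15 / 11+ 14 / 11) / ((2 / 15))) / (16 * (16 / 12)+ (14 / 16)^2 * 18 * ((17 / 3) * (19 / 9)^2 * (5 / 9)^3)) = 136993680 / 561286583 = 0.24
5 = 5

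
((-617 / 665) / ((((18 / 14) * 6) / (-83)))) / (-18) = -0.55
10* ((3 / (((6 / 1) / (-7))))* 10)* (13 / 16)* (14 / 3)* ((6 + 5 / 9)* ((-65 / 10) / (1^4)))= 56548.50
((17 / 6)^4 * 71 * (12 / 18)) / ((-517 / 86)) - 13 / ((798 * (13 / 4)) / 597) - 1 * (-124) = -386.41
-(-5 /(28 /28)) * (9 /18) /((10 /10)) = 5 /2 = 2.50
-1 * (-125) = 125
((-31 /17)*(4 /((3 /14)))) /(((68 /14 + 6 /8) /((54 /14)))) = -62496 /2669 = -23.42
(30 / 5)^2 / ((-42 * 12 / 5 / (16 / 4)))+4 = 2.57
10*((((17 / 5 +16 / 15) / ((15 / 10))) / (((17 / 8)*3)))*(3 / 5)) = 2144 / 765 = 2.80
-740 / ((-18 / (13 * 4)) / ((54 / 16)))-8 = 7207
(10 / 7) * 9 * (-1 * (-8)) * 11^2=87120 / 7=12445.71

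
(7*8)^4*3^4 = 796594176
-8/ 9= -0.89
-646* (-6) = 3876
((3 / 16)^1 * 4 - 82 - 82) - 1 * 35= -793 / 4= -198.25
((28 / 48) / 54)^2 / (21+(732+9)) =49 / 319966848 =0.00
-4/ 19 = -0.21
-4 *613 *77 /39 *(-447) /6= 14065898 /39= 360664.05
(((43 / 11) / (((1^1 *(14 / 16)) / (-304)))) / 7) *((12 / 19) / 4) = -16512 / 539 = -30.63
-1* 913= -913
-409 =-409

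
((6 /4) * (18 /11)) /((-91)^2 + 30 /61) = 1647 /5556881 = 0.00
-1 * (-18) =18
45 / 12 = 15 / 4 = 3.75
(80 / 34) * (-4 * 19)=-3040 / 17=-178.82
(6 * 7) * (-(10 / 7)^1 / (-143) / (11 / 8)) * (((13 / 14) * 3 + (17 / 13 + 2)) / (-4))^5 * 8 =-25162222005668235 / 1256451282230144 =-20.03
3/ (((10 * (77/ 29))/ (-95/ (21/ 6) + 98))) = 21576/ 2695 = 8.01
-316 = -316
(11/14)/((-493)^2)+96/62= 163329269/105483266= 1.55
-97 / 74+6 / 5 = -41 / 370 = -0.11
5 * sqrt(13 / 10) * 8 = 4 * sqrt(130) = 45.61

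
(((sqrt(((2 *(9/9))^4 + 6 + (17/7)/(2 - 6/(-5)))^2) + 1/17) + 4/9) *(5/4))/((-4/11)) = -21924155/274176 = -79.96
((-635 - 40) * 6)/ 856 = -2025/ 428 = -4.73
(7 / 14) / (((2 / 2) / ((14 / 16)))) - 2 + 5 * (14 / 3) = 21.77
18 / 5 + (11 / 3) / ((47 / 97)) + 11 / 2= 23501 / 1410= 16.67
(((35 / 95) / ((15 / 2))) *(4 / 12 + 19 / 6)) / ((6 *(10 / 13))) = 637 / 17100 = 0.04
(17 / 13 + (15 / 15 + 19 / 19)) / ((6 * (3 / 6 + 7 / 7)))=43 / 117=0.37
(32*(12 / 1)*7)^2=7225344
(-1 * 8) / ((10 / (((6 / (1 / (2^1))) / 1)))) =-48 / 5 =-9.60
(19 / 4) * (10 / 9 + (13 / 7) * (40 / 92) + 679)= 18746369 / 5796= 3234.36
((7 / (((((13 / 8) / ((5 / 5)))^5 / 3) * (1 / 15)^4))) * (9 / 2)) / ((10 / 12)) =188116992000 / 371293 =506653.75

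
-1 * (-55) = 55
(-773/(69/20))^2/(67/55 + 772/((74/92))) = 486388606000/9310797279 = 52.24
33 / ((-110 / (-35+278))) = -729 / 10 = -72.90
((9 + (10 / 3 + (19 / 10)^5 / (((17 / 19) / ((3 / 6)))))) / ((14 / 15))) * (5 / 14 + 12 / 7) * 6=348.49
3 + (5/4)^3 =317/64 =4.95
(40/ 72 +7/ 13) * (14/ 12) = 448/ 351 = 1.28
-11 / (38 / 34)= -187 / 19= -9.84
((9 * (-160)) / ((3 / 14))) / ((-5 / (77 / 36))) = 8624 / 3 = 2874.67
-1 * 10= -10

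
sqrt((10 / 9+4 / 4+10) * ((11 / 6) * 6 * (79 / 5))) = 45.88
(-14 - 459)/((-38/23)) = 10879/38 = 286.29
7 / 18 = 0.39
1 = 1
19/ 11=1.73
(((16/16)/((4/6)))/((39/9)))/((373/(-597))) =-5373/9698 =-0.55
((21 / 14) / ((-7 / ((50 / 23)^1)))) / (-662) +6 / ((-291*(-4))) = 30283 / 5169227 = 0.01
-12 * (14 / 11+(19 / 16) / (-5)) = -2733 / 220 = -12.42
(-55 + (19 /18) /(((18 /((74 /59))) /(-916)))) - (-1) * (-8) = -623051 /4779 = -130.37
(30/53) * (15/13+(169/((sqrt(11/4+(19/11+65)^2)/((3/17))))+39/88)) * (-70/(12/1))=-319725/60632 -130130 * sqrt(239595)/43175019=-6.75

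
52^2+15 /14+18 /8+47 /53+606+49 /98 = 4919027 /1484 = 3314.71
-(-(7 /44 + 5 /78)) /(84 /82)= 0.22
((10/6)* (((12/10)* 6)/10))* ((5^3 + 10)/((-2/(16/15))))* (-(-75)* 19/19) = -6480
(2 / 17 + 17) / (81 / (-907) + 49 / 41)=10821417 / 699074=15.48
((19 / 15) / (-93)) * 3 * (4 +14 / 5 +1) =-247 / 775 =-0.32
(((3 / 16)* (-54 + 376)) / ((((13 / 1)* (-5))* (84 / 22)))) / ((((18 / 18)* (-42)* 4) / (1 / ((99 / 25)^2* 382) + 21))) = 139104437 / 4574465280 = 0.03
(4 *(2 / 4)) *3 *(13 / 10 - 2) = -4.20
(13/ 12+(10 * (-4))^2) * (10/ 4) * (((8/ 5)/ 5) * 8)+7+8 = 153929/ 15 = 10261.93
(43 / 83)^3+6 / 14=2271910 / 4002509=0.57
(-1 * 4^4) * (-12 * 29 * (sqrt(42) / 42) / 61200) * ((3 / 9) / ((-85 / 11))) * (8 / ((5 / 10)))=-163328 * sqrt(42) / 6827625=-0.16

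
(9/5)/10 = 9/50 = 0.18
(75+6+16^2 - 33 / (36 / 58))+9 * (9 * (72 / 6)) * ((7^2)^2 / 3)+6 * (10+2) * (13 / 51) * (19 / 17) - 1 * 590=777638.35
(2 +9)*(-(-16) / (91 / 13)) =176 / 7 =25.14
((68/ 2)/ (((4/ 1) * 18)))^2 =289/ 1296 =0.22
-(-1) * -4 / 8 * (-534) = 267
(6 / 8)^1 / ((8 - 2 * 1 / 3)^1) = 9 / 88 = 0.10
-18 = -18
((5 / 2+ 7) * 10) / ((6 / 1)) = 95 / 6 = 15.83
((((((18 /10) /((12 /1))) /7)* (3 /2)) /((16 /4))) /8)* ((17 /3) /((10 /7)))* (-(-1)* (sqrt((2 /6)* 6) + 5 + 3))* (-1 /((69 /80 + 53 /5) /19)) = -969 /18340 - 969* sqrt(2) /146720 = -0.06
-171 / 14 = -12.21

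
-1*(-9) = 9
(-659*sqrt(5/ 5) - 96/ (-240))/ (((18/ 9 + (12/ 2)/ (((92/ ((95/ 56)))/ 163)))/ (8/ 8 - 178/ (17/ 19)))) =5708902864/ 877319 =6507.21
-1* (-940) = 940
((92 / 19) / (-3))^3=-778688 / 185193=-4.20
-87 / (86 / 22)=-957 / 43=-22.26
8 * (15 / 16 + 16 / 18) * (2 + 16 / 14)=2893 / 63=45.92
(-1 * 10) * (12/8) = -15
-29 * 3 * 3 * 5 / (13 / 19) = -24795 / 13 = -1907.31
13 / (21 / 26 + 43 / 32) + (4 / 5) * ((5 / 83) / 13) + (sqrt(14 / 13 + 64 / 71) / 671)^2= 16968189723322 / 2806436266205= 6.05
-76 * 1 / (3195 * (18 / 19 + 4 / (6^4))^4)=-12127339272121344 / 416053083928482355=-0.03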